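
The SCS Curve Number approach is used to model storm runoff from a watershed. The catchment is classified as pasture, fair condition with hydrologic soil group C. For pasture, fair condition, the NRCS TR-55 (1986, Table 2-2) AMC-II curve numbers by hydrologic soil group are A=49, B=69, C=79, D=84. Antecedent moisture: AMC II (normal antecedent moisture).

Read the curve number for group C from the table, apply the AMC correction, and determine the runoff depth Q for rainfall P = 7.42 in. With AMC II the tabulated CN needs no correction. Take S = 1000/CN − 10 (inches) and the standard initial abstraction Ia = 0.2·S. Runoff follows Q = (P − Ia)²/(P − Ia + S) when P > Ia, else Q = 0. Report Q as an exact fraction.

Q = 105761383/21278650 in ≈ 4.970 in

NRCS table: pasture, fair condition, soil group C → CN(II) = 79
AMC II — tabulated CN = 79 applies directly.
Retention S: 1000/CN − 10 with CN=79.000 → S = 210/79 ≈ 2.658 in
Ia = 0.2S: 0.2·2.658 = 0.532 in (exactly 42/79)
Excess rainfall: 7.420 − 0.532 = 6.888 in; P > Ia so Q > 0
Runoff Q = (P−Ia)²/(P−Ia+S) = (6.888)²/(6.888+2.658) = 105761383/21278650 ≈ 4.970 in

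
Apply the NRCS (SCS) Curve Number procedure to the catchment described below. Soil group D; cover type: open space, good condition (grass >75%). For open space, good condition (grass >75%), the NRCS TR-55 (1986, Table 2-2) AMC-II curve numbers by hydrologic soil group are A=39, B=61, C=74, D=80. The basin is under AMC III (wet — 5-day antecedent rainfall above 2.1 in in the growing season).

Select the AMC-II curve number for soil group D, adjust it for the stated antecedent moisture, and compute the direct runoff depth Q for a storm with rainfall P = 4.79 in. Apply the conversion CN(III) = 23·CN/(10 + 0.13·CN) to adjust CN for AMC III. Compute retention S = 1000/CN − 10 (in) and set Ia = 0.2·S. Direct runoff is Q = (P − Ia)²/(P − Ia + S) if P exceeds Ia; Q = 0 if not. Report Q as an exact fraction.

NRCS table: open space, good condition (grass >75%), soil group D → CN(II) = 80
CN(III) from CN(II)=80: (23·80)/(10 + 0.13·80) = 4600/51 ≈ 90.196
Max retention: S = 1000/(4600/51) − 10 = 25/23 in (≈ 1.087 in)
Ia = 0.2S: 0.2·1.087 = 0.217 in (exactly 5/23)
Excess rainfall: 4.790 − 0.217 = 4.573 in; P > Ia so Q > 0
Q = (10517/2300)²/((10517/2300) + 25/23) = (110607289/5290000)/(13017/2300) = 110607289/29939100 in ≈ 3.694 in

Q = 110607289/29939100 in ≈ 3.694 in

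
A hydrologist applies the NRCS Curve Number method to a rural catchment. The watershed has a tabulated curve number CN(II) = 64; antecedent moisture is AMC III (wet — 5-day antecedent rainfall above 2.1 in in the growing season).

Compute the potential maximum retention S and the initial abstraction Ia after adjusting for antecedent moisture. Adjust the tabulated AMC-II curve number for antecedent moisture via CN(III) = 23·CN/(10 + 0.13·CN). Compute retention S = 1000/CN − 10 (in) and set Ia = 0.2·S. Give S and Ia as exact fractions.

Wet (AMC III): CN(III) = 23·64/(10 + 0.13·64) = 1472/(458/25) = 18400/229 ≈ 80.349
Retention S: 1000/CN − 10 with CN=80.349 → S = 225/92 ≈ 2.446 in
Initial abstraction Ia = S/5 = (225/92)/5 = 45/92 ≈ 0.489 in

S = 225/92 in ≈ 2.446 in; Ia = 45/92 in ≈ 0.489 in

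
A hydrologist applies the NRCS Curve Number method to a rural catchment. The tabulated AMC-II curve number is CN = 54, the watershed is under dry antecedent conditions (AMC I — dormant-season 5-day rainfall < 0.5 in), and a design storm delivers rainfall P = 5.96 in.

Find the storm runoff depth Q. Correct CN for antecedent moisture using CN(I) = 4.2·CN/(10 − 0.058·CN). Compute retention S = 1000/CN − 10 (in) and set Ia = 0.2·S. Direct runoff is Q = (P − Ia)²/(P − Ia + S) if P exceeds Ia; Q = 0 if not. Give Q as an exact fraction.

Q = 728082289/4457796525 in ≈ 0.163 in

CN(I) from CN(II)=54: (4.2·54)/(10 − 0.058·54) = 56700/1717 ≈ 33.023
S = 1000/(56700/1717) − 10 = 11500/567 in ≈ 20.282 in
Ia = 0.2·(11500/567) = 2300/567 in ≈ 4.056 in
Since P=5.960 > Ia=4.056: effective rainfall P−Ia = 26983/14175 in
Runoff Q = (P−Ia)²/(P−Ia+S) = (1.904)²/(1.904+20.282) = 728082289/4457796525 ≈ 0.163 in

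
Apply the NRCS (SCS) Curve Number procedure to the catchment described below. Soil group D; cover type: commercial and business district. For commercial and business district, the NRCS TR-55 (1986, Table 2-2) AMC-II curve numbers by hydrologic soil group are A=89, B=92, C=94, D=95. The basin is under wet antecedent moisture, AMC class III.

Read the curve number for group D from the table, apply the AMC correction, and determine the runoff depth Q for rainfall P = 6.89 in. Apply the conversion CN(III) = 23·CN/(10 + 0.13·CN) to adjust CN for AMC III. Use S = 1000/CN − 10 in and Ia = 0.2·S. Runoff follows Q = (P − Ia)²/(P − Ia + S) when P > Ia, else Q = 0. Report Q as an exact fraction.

Q = 89456622649/13507364100 in ≈ 6.623 in

NRCS table: commercial and business district, soil group D → CN(II) = 95
Adjust CN=95 to AMC III: 23·95/(10 + 0.13·95) → 2185 ÷ (447/20) = 43700/447 ≈ 97.763
Max retention: S = 1000/(43700/447) − 10 = 100/437 in (≈ 0.229 in)
Ia = 0.2·(100/437) = 20/437 in ≈ 0.046 in
Since P=6.890 > Ia=0.046: effective rainfall P−Ia = 299093/43700 in
Q: (299093/43700)² ÷ (309093/43700) = 89456622649/13507364100 in (≈ 6.623 in)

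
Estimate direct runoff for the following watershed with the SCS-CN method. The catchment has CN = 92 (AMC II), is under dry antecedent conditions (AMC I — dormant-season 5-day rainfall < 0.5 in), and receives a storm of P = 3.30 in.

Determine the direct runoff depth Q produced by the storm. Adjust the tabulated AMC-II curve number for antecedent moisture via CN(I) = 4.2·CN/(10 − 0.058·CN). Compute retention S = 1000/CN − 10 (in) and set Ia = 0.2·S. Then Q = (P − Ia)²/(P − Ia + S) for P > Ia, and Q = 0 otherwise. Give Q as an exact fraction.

CN(I) from CN(II)=92: (4.2·92)/(10 − 0.058·92) = 48300/583 ≈ 82.847
Retention S: 1000/CN − 10 with CN=82.847 → S = 1000/483 ≈ 2.070 in
Ia = 0.2S: 0.2·2.070 = 0.414 in (exactly 200/483)
Since P=3.300 > Ia=0.414: effective rainfall P−Ia = 13939/4830 in
Q: (13939/4830)² ÷ (23939/4830) = 194295721/115625370 in (≈ 1.680 in)

Q = 194295721/115625370 in ≈ 1.680 in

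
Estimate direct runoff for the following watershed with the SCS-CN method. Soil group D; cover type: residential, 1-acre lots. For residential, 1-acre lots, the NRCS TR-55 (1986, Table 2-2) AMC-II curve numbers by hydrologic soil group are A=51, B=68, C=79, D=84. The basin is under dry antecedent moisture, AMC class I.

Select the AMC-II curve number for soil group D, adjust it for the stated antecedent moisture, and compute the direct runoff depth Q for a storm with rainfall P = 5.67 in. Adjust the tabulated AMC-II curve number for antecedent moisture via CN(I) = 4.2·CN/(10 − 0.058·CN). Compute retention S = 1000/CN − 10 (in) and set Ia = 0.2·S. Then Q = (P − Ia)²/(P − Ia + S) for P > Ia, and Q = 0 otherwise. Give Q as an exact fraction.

NRCS table: residential, 1-acre lots, soil group D → CN(II) = 84
Dry (AMC I): CN(I) = 4.2·84/(10 − 0.058·84) = (1764/5)/(641/125) = 44100/641 ≈ 68.799
Retention S: 1000/CN − 10 with CN=68.799 → S = 2000/441 ≈ 4.535 in
Ia = 0.2S: 0.2·4.535 = 0.907 in (exactly 400/441)
Excess rainfall: 5.670 − 0.907 = 4.763 in; P > Ia so Q > 0
Q = (210047/44100)²/((210047/44100) + 2000/441) = (44119742209/1944810000)/(410047/44100) = 44119742209/18083072700 in ≈ 2.440 in

Q = 44119742209/18083072700 in ≈ 2.440 in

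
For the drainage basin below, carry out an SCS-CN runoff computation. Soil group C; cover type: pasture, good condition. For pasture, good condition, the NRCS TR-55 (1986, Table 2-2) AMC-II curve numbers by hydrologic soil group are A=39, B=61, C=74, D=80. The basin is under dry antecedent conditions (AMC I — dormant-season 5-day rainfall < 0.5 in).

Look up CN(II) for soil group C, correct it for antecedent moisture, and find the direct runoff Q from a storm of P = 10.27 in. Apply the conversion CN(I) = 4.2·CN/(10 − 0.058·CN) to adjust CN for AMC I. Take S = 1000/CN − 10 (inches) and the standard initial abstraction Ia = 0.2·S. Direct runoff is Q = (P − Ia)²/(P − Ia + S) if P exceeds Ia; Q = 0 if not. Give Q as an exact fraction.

Q = 34322764957/7877459100 in ≈ 4.357 in

NRCS table: pasture, good condition, soil group C → CN(II) = 74
Adjust CN=74 to AMC I: 4.2·74/(10 − 0.058·74) → (1554/5) ÷ (1427/250) = 77700/1427 ≈ 54.450
S = 1000/(77700/1427) − 10 = 6500/777 in ≈ 8.366 in
Ia = 0.2·(6500/777) = 1300/777 in ≈ 1.673 in
Since P=10.270 > Ia=1.673: effective rainfall P−Ia = 667979/77700 in
Q: (667979/77700)² ÷ (1317979/77700) = 34322764957/7877459100 in (≈ 4.357 in)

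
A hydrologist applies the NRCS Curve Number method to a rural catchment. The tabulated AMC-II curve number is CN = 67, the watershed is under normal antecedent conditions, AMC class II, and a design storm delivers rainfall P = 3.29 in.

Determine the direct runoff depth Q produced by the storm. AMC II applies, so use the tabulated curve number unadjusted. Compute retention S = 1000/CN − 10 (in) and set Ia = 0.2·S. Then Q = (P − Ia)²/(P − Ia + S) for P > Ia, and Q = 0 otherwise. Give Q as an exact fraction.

AMC II — tabulated CN = 67 applies directly.
Max retention: S = 1000/67 − 10 = 330/67 in (≈ 4.925 in)
Ia = 0.2S: 0.2·4.925 = 0.985 in (exactly 66/67)
Excess rainfall: 3.290 − 0.985 = 2.305 in; P > Ia so Q > 0
Q = (15443/6700)²/((15443/6700) + 330/67) = (238486249/44890000)/(48443/6700) = 238486249/324568100 in ≈ 0.735 in

Q = 238486249/324568100 in ≈ 0.735 in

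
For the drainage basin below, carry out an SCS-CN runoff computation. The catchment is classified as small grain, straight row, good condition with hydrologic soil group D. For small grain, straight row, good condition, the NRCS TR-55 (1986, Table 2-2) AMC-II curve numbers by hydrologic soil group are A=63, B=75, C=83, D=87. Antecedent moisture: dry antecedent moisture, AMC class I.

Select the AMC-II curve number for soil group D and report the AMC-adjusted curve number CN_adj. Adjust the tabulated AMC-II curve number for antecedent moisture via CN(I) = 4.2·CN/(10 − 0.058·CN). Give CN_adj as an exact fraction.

CN_adj = 182700/2477 ≈ 73.759

NRCS table: small grain, straight row, good condition, soil group D → CN(II) = 87
CN(I) from CN(II)=87: (4.2·87)/(10 − 0.058·87) = 182700/2477 ≈ 73.759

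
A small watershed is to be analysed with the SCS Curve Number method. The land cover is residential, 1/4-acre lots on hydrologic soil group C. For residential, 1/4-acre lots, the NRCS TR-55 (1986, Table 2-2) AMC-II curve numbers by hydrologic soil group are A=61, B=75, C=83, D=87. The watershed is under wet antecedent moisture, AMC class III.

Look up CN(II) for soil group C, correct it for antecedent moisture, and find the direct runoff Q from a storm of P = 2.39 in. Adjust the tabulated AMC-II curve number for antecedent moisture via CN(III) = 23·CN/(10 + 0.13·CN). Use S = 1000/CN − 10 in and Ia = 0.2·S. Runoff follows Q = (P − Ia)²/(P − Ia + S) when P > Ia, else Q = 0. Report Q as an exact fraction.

NRCS table: residential, 1/4-acre lots, soil group C → CN(II) = 83
Adjust CN=83 to AMC III: 23·83/(10 + 0.13·83) → 1909 ÷ (2079/100) = 190900/2079 ≈ 91.823
Retention S: 1000/CN − 10 with CN=91.823 → S = 1700/1909 ≈ 0.891 in
Initial abstraction Ia = S/5 = (1700/1909)/5 = 340/1909 ≈ 0.178 in
Excess rainfall: 2.390 − 0.178 = 2.212 in; P > Ia so Q > 0
Runoff Q = (P−Ia)²/(P−Ia+S) = (2.212)²/(2.212+0.891) = 178295907001/113060715900 ≈ 1.577 in

Q = 178295907001/113060715900 in ≈ 1.577 in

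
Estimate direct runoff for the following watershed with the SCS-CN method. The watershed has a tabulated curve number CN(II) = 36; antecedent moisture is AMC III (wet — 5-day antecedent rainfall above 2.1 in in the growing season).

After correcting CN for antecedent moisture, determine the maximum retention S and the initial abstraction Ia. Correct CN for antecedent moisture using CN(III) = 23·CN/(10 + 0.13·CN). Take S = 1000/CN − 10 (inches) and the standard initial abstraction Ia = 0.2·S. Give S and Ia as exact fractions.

CN(III) from CN(II)=36: (23·36)/(10 + 0.13·36) = 20700/367 ≈ 56.403
Retention S: 1000/CN − 10 with CN=56.403 → S = 1600/207 ≈ 7.729 in
Ia = 0.2S: 0.2·7.729 = 1.546 in (exactly 320/207)

S = 1600/207 in ≈ 7.729 in; Ia = 320/207 in ≈ 1.546 in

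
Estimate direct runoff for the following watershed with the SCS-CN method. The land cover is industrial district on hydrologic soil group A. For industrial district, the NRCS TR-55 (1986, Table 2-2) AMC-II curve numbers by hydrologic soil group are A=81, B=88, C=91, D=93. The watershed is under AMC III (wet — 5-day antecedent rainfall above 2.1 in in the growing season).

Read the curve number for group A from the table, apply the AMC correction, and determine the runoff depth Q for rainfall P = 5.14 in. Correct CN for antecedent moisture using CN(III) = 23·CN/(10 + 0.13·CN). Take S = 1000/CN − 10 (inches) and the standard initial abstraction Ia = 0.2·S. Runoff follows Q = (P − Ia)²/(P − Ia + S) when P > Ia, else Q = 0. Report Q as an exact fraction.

NRCS table: industrial district, soil group A → CN(II) = 81
CN(III) from CN(II)=81: (23·81)/(10 + 0.13·81) = 186300/2053 ≈ 90.745
Max retention: S = 1000/(186300/2053) − 10 = 1900/1863 in (≈ 1.020 in)
Ia = 0.2S: 0.2·1.020 = 0.204 in (exactly 380/1863)
Since P=5.140 > Ia=0.204: effective rainfall P−Ia = 459791/93150 in
Q: (459791/93150)² ÷ (554791/93150) = 211407763681/51678781650 in (≈ 4.091 in)

Q = 211407763681/51678781650 in ≈ 4.091 in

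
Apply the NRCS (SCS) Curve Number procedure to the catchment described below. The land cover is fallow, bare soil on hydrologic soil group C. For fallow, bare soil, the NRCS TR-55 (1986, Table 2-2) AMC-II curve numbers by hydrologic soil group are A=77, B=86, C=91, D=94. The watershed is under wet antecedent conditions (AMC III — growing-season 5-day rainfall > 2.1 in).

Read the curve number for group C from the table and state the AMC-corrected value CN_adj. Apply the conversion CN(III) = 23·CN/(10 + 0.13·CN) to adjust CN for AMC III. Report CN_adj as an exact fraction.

CN_adj = 209300/2183 ≈ 95.877

NRCS table: fallow, bare soil, soil group C → CN(II) = 91
CN(III) from CN(II)=91: (23·91)/(10 + 0.13·91) = 209300/2183 ≈ 95.877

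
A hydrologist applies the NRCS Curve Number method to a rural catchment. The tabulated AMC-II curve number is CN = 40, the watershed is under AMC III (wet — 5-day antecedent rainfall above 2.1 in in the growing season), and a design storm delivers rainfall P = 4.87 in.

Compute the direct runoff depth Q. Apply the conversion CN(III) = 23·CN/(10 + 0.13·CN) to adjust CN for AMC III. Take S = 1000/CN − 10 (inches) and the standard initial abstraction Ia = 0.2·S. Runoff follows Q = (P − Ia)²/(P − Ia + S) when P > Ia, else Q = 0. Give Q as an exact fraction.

Q = 67256401/53362300 in ≈ 1.260 in

Adjust CN=40 to AMC III: 23·40/(10 + 0.13·40) → 920 ÷ (76/5) = 1150/19 ≈ 60.526
Max retention: S = 1000/(1150/19) − 10 = 150/23 in (≈ 6.522 in)
Ia = 0.2S: 0.2·6.522 = 1.304 in (exactly 30/23)
Since P=4.870 > Ia=1.304: effective rainfall P−Ia = 8201/2300 in
Q = (8201/2300)²/((8201/2300) + 150/23) = (67256401/5290000)/(23201/2300) = 67256401/53362300 in ≈ 1.260 in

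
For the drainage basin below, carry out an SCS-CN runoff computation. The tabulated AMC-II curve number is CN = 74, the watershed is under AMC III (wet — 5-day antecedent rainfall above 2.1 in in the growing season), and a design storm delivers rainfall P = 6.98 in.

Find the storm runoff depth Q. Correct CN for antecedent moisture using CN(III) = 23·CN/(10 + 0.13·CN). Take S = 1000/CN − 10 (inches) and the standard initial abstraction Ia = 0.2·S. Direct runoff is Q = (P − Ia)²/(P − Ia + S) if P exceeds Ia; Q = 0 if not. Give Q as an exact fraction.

CN(III) from CN(II)=74: (23·74)/(10 + 0.13·74) = 85100/981 ≈ 86.748
S = 1000/(85100/981) − 10 = 1300/851 in ≈ 1.528 in
Initial abstraction Ia = S/5 = (1300/851)/5 = 260/851 ≈ 0.306 in
P − Ia = 6.980 − 0.306 = 283999/42550 ≈ 6.674 in (> 0, runoff occurs)
Runoff Q = (P−Ia)²/(P−Ia+S) = (6.674)²/(6.674+1.528) = 80655432001/14849907450 ≈ 5.431 in

Q = 80655432001/14849907450 in ≈ 5.431 in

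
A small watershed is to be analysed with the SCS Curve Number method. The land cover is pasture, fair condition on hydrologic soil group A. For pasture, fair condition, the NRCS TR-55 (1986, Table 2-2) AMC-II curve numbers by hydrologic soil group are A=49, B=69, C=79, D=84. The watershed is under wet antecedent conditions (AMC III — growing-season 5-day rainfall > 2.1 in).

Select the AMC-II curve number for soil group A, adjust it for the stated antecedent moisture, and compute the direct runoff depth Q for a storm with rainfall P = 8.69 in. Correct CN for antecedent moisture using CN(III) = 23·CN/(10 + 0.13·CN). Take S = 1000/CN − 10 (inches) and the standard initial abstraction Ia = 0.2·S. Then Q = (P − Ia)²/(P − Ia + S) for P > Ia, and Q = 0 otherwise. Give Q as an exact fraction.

Q = 769765833769/156355810100 in ≈ 4.923 in

NRCS table: pasture, fair condition, soil group A → CN(II) = 49
Adjust CN=49 to AMC III: 23·49/(10 + 0.13·49) → 1127 ÷ (1637/100) = 112700/1637 ≈ 68.845
S = 1000/(112700/1637) − 10 = 5100/1127 in ≈ 4.525 in
Ia = 0.2·(5100/1127) = 1020/1127 in ≈ 0.905 in
Since P=8.690 > Ia=0.905: effective rainfall P−Ia = 877363/112700 in
Runoff Q = (P−Ia)²/(P−Ia+S) = (7.785)²/(7.785+4.525) = 769765833769/156355810100 ≈ 4.923 in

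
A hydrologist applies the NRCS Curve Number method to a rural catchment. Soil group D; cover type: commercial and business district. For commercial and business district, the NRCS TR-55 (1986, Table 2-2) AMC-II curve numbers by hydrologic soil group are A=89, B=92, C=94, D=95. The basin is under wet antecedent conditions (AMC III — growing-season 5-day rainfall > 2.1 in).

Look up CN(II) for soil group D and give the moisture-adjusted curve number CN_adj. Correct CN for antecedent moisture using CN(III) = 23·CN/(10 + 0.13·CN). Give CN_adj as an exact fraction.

CN_adj = 43700/447 ≈ 97.763

NRCS table: commercial and business district, soil group D → CN(II) = 95
CN(III) from CN(II)=95: (23·95)/(10 + 0.13·95) = 43700/447 ≈ 97.763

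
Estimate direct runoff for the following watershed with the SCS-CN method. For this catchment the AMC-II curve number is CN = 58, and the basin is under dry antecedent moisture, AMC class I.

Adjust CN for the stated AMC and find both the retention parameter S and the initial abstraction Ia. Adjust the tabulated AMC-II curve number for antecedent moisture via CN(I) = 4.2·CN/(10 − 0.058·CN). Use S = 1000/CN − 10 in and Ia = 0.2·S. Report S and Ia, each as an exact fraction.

S = 500/29 in ≈ 17.241 in; Ia = 100/29 in ≈ 3.448 in

CN(I) from CN(II)=58: (4.2·58)/(10 − 0.058·58) = 2900/79 ≈ 36.709
S = 1000/(2900/79) − 10 = 500/29 in ≈ 17.241 in
Initial abstraction Ia = S/5 = (500/29)/5 = 100/29 ≈ 3.448 in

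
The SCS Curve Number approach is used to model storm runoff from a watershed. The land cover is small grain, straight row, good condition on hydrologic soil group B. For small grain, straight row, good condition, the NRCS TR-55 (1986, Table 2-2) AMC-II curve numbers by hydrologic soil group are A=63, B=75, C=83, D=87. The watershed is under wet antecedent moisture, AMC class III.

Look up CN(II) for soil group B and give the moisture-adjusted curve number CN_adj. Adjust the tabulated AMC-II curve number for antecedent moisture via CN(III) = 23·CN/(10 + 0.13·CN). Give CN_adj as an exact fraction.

NRCS table: small grain, straight row, good condition, soil group B → CN(II) = 75
Wet (AMC III): CN(III) = 23·75/(10 + 0.13·75) = 1725/(79/4) = 6900/79 ≈ 87.342

CN_adj = 6900/79 ≈ 87.342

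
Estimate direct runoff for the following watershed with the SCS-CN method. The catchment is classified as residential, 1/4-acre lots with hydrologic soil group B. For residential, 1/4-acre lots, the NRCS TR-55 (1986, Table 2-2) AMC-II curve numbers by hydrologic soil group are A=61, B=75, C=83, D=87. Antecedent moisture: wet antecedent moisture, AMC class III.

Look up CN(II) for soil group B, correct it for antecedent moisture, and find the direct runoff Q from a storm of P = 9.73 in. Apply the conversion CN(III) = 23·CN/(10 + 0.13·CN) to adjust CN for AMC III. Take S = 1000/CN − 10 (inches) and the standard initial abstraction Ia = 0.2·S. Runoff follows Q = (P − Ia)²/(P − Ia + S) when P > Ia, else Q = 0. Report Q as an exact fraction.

Q = 4242828769/518445300 in ≈ 8.184 in

NRCS table: residential, 1/4-acre lots, soil group B → CN(II) = 75
Wet (AMC III): CN(III) = 23·75/(10 + 0.13·75) = 1725/(79/4) = 6900/79 ≈ 87.342
S = 1000/(6900/79) − 10 = 100/69 in ≈ 1.449 in
Initial abstraction Ia = S/5 = (100/69)/5 = 20/69 ≈ 0.290 in
Since P=9.730 > Ia=0.290: effective rainfall P−Ia = 65137/6900 in
Runoff Q = (P−Ia)²/(P−Ia+S) = (9.440)²/(9.440+1.449) = 4242828769/518445300 ≈ 8.184 in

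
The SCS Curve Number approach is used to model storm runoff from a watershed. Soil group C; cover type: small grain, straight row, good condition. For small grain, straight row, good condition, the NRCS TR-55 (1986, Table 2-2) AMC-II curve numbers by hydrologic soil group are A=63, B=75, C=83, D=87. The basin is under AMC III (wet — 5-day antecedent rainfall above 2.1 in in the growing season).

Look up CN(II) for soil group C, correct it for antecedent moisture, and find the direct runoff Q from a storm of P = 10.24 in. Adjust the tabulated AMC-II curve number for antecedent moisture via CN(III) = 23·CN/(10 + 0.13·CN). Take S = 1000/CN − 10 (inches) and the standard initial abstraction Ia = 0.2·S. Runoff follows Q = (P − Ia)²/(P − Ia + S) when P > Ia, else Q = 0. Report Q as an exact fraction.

Q = 14412242601/1559128025 in ≈ 9.244 in

NRCS table: small grain, straight row, good condition, soil group C → CN(II) = 83
Adjust CN=83 to AMC III: 23·83/(10 + 0.13·83) → 1909 ÷ (2079/100) = 190900/2079 ≈ 91.823
Retention S: 1000/CN − 10 with CN=91.823 → S = 1700/1909 ≈ 0.891 in
Ia = 0.2S: 0.2·0.891 = 0.178 in (exactly 340/1909)
Excess rainfall: 10.240 − 0.178 = 10.062 in; P > Ia so Q > 0
Q: (480204/47725)² ÷ (522704/47725) = 14412242601/1559128025 in (≈ 9.244 in)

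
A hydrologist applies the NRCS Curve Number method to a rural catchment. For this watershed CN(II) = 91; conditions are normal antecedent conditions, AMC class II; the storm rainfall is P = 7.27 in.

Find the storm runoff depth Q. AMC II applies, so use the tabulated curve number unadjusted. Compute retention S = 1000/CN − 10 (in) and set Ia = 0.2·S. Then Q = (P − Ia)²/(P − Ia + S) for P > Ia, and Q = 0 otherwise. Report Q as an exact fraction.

CN(II) = 91; AMC II needs no correction.
Max retention: S = 1000/91 − 10 = 90/91 in (≈ 0.989 in)
Ia = 0.2S: 0.2·0.989 = 0.198 in (exactly 18/91)
P − Ia = 7.270 − 0.198 = 64357/9100 ≈ 7.072 in (> 0, runoff occurs)
Runoff Q = (P−Ia)²/(P−Ia+S) = (7.072)²/(7.072+0.989) = 4141823449/667548700 ≈ 6.205 in

Q = 4141823449/667548700 in ≈ 6.205 in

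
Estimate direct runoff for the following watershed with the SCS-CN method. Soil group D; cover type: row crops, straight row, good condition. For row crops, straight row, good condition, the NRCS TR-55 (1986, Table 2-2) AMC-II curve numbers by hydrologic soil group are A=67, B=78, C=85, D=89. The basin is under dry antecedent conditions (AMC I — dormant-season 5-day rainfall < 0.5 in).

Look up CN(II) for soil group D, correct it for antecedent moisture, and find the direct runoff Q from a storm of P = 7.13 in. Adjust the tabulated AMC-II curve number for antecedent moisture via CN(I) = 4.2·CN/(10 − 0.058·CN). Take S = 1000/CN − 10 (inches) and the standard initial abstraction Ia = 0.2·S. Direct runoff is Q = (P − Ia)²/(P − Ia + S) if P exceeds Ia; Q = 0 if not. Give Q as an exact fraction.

Q = 1494743424409/331298379300 in ≈ 4.512 in

NRCS table: row crops, straight row, good condition, soil group D → CN(II) = 89
Adjust CN=89 to AMC I: 4.2·89/(10 − 0.058·89) → (1869/5) ÷ (2419/500) = 186900/2419 ≈ 77.263
Retention S: 1000/CN − 10 with CN=77.263 → S = 5500/1869 ≈ 2.943 in
Ia = 0.2·(5500/1869) = 1100/1869 in ≈ 0.589 in
Since P=7.130 > Ia=0.589: effective rainfall P−Ia = 1222597/186900 in
Q: (1222597/186900)² ÷ (1772597/186900) = 1494743424409/331298379300 in (≈ 4.512 in)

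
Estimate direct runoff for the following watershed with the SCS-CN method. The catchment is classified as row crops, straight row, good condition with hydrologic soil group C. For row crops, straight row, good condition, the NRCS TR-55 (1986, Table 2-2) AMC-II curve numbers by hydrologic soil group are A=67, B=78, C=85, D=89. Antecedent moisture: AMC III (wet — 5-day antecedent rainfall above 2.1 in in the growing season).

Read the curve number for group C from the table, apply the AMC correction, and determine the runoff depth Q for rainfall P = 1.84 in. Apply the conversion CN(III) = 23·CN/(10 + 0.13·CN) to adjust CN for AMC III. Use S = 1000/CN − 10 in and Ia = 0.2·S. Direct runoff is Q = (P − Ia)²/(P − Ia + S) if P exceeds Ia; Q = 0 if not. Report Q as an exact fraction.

Q = 135894098/117231575 in ≈ 1.159 in

NRCS table: row crops, straight row, good condition, soil group C → CN(II) = 85
Adjust CN=85 to AMC III: 23·85/(10 + 0.13·85) → 1955 ÷ (421/20) = 39100/421 ≈ 92.874
Max retention: S = 1000/(39100/421) − 10 = 300/391 in (≈ 0.767 in)
Initial abstraction Ia = S/5 = (300/391)/5 = 60/391 ≈ 0.153 in
P − Ia = 1.840 − 0.153 = 16486/9775 ≈ 1.687 in (> 0, runoff occurs)
Q: (16486/9775)² ÷ (23986/9775) = 135894098/117231575 in (≈ 1.159 in)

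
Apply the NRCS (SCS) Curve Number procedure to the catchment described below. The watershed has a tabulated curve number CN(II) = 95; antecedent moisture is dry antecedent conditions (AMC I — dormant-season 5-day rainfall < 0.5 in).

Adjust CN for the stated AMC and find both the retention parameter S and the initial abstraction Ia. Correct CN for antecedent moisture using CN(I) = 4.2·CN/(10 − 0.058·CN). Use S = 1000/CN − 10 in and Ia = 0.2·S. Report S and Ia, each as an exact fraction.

S = 500/399 in ≈ 1.253 in; Ia = 100/399 in ≈ 0.251 in

CN(I) from CN(II)=95: (4.2·95)/(10 − 0.058·95) = 39900/449 ≈ 88.864
Retention S: 1000/CN − 10 with CN=88.864 → S = 500/399 ≈ 1.253 in
Ia = 0.2S: 0.2·1.253 = 0.251 in (exactly 100/399)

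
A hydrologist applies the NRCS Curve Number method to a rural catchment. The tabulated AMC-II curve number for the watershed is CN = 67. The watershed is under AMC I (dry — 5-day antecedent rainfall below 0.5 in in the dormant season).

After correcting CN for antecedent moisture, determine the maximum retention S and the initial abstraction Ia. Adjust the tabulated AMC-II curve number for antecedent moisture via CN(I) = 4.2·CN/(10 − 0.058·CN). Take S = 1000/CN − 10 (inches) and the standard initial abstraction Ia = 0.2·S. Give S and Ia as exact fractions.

S = 5500/469 in ≈ 11.727 in; Ia = 1100/469 in ≈ 2.345 in

CN(I) from CN(II)=67: (4.2·67)/(10 − 0.058·67) = 46900/1019 ≈ 46.026
S = 1000/(46900/1019) − 10 = 5500/469 in ≈ 11.727 in
Initial abstraction Ia = S/5 = (5500/469)/5 = 1100/469 ≈ 2.345 in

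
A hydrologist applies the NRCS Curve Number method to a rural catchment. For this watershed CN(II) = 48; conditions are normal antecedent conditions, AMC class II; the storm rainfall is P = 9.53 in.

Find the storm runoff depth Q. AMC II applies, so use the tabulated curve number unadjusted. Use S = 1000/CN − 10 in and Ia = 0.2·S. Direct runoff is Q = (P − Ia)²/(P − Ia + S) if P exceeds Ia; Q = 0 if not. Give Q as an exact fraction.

Q = 4879681/1637700 in ≈ 2.980 in

Average conditions: CN = 48 (no AMC adjustment).
S = 1000/48 − 10 = 65/6 in ≈ 10.833 in
Ia = 0.2S: 0.2·10.833 = 2.167 in (exactly 13/6)
Since P=9.530 > Ia=2.167: effective rainfall P−Ia = 2209/300 in
Q: (2209/300)² ÷ (5459/300) = 4879681/1637700 in (≈ 2.980 in)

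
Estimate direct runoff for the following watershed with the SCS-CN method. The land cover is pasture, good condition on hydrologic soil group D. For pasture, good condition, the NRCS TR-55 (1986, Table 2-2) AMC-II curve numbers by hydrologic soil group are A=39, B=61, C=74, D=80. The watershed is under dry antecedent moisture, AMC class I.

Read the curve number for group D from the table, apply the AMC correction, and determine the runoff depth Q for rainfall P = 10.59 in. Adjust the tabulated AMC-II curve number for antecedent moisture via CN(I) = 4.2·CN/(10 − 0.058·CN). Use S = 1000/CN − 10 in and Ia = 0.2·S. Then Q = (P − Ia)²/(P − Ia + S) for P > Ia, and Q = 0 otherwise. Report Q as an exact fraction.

NRCS table: pasture, good condition, soil group D → CN(II) = 80
CN(I) from CN(II)=80: (4.2·80)/(10 − 0.058·80) = 4200/67 ≈ 62.687
Max retention: S = 1000/(4200/67) − 10 = 125/21 in (≈ 5.952 in)
Ia = 0.2S: 0.2·5.952 = 1.190 in (exactly 25/21)
Excess rainfall: 10.590 − 1.190 = 9.400 in; P > Ia so Q > 0
Q = (19739/2100)²/((19739/2100) + 125/21) = (389628121/4410000)/(32239/2100) = 389628121/67701900 in ≈ 5.755 in

Q = 389628121/67701900 in ≈ 5.755 in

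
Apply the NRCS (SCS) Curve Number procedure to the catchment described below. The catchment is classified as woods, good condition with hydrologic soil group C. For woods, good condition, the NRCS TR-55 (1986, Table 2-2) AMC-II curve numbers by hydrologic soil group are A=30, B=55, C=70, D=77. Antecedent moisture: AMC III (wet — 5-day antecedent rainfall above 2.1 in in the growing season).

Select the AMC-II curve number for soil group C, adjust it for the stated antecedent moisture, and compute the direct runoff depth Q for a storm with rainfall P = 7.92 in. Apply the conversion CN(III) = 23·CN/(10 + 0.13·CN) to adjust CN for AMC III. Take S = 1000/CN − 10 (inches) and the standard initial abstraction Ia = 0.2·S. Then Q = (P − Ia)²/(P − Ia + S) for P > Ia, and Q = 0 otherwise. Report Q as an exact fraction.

Q = 153803814/25409825 in ≈ 6.053 in

NRCS table: woods, good condition, soil group C → CN(II) = 70
Wet (AMC III): CN(III) = 23·70/(10 + 0.13·70) = 1610/(191/10) = 16100/191 ≈ 84.293
Max retention: S = 1000/(16100/191) − 10 = 300/161 in (≈ 1.863 in)
Ia = 0.2S: 0.2·1.863 = 0.373 in (exactly 60/161)
Since P=7.920 > Ia=0.373: effective rainfall P−Ia = 30378/4025 in
Q = (30378/4025)²/((30378/4025) + 300/161) = (922822884/16200625)/(37878/4025) = 153803814/25409825 in ≈ 6.053 in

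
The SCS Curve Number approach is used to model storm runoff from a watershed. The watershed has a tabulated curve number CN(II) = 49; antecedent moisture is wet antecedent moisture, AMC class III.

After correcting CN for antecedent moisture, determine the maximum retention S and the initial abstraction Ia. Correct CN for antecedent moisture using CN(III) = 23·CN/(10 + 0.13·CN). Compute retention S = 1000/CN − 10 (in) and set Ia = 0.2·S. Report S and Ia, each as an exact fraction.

S = 5100/1127 in ≈ 4.525 in; Ia = 1020/1127 in ≈ 0.905 in

Adjust CN=49 to AMC III: 23·49/(10 + 0.13·49) → 1127 ÷ (1637/100) = 112700/1637 ≈ 68.845
Retention S: 1000/CN − 10 with CN=68.845 → S = 5100/1127 ≈ 4.525 in
Ia = 0.2·(5100/1127) = 1020/1127 in ≈ 0.905 in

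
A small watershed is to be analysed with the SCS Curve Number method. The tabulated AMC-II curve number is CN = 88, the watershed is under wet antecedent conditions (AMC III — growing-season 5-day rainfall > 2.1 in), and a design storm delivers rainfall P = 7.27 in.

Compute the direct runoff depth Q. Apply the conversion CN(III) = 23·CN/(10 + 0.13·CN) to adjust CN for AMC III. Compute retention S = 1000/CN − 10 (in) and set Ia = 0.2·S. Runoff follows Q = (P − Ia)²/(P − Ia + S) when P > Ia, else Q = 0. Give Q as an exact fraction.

Adjust CN=88 to AMC III: 23·88/(10 + 0.13·88) → 2024 ÷ (536/25) = 6325/67 ≈ 94.403
Retention S: 1000/CN − 10 with CN=94.403 → S = 150/253 ≈ 0.593 in
Ia = 0.2S: 0.2·0.593 = 0.119 in (exactly 30/253)
Excess rainfall: 7.270 − 0.119 = 7.151 in; P > Ia so Q > 0
Runoff Q = (P−Ia)²/(P−Ia+S) = (7.151)²/(7.151+0.593) = 32736026761/4957054300 ≈ 6.604 in

Q = 32736026761/4957054300 in ≈ 6.604 in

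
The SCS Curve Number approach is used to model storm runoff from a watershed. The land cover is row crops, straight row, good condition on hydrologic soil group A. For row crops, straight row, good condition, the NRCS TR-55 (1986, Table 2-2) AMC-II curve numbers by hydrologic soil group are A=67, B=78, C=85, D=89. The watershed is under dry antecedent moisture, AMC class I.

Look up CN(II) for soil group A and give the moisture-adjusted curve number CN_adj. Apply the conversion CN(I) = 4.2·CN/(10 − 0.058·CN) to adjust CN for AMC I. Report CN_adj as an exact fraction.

CN_adj = 46900/1019 ≈ 46.026

NRCS table: row crops, straight row, good condition, soil group A → CN(II) = 67
Adjust CN=67 to AMC I: 4.2·67/(10 − 0.058·67) → (1407/5) ÷ (3057/500) = 46900/1019 ≈ 46.026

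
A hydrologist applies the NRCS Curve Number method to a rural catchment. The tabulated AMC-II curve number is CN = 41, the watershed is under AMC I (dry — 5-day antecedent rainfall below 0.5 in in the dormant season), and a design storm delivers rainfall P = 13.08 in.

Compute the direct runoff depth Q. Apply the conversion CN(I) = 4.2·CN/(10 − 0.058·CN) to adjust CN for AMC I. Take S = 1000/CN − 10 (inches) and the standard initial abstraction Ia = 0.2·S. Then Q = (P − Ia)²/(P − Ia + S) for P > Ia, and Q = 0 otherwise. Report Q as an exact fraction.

Adjust CN=41 to AMC I: 4.2·41/(10 − 0.058·41) → (861/5) ÷ (3811/500) = 86100/3811 ≈ 22.592
S = 1000/(86100/3811) − 10 = 29500/861 in ≈ 34.262 in
Ia = 0.2·(29500/861) = 5900/861 in ≈ 6.852 in
P − Ia = 13.080 − 6.852 = 134047/21525 ≈ 6.228 in (> 0, runoff occurs)
Q = (134047/21525)²/((134047/21525) + 29500/861) = (17968598209/463325625)/(871547/21525) = 17968598209/18760049175 in ≈ 0.958 in

Q = 17968598209/18760049175 in ≈ 0.958 in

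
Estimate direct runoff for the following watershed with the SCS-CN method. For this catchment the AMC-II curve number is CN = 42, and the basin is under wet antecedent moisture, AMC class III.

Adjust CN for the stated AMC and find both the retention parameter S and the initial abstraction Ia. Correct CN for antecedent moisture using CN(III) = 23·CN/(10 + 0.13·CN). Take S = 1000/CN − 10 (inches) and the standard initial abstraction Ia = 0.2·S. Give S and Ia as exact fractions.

S = 2900/483 in ≈ 6.004 in; Ia = 580/483 in ≈ 1.201 in

Wet (AMC III): CN(III) = 23·42/(10 + 0.13·42) = 966/(773/50) = 48300/773 ≈ 62.484
S = 1000/(48300/773) − 10 = 2900/483 in ≈ 6.004 in
Ia = 0.2S: 0.2·6.004 = 1.201 in (exactly 580/483)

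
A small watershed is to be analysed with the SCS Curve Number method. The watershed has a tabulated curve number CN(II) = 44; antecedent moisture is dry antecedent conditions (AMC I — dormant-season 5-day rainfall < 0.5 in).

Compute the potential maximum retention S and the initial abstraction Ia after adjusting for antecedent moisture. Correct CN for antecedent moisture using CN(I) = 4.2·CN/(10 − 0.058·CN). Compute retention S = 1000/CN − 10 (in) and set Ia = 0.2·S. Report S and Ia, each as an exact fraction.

Dry (AMC I): CN(I) = 4.2·44/(10 − 0.058·44) = (924/5)/(931/125) = 3300/133 ≈ 24.812
Retention S: 1000/CN − 10 with CN=24.812 → S = 1000/33 ≈ 30.303 in
Initial abstraction Ia = S/5 = (1000/33)/5 = 200/33 ≈ 6.061 in

S = 1000/33 in ≈ 30.303 in; Ia = 200/33 in ≈ 6.061 in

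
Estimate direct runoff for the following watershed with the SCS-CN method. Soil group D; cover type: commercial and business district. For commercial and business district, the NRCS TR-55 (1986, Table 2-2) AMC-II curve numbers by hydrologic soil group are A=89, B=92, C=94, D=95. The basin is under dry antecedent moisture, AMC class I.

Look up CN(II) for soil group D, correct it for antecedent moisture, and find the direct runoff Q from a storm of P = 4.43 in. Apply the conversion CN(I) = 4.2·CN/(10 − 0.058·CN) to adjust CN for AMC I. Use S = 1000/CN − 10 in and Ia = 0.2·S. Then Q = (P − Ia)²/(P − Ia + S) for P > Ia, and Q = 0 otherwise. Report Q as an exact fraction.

NRCS table: commercial and business district, soil group D → CN(II) = 95
Adjust CN=95 to AMC I: 4.2·95/(10 − 0.058·95) → 399 ÷ (449/100) = 39900/449 ≈ 88.864
Retention S: 1000/CN − 10 with CN=88.864 → S = 500/399 ≈ 1.253 in
Initial abstraction Ia = S/5 = (500/399)/5 = 100/399 ≈ 0.251 in
Excess rainfall: 4.430 − 0.251 = 4.179 in; P > Ia so Q > 0
Q: (166757/39900)² ÷ (216757/39900) = 27807897049/8648604300 in (≈ 3.215 in)

Q = 27807897049/8648604300 in ≈ 3.215 in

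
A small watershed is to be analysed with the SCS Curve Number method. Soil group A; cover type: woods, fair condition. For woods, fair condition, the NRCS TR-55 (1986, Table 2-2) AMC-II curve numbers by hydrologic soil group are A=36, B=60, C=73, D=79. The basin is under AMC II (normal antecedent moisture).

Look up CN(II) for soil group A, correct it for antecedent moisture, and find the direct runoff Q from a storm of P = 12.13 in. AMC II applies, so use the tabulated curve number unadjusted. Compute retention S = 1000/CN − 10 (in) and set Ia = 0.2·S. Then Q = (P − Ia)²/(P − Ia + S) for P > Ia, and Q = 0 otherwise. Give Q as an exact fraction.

Q = 59552089/21345300 in ≈ 2.790 in

NRCS table: woods, fair condition, soil group A → CN(II) = 36
AMC II — tabulated CN = 36 applies directly.
Max retention: S = 1000/36 − 10 = 160/9 in (≈ 17.778 in)
Initial abstraction Ia = S/5 = (160/9)/5 = 32/9 ≈ 3.556 in
P − Ia = 12.130 − 3.556 = 7717/900 ≈ 8.574 in (> 0, runoff occurs)
Q = (7717/900)²/((7717/900) + 160/9) = (59552089/810000)/(23717/900) = 59552089/21345300 in ≈ 2.790 in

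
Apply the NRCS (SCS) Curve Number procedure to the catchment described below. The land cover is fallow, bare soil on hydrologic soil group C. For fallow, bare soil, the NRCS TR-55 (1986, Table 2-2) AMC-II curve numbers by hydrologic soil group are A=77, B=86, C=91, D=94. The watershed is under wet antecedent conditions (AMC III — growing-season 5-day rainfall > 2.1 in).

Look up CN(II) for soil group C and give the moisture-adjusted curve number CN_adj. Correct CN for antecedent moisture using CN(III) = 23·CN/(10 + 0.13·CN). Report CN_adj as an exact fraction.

CN_adj = 209300/2183 ≈ 95.877

NRCS table: fallow, bare soil, soil group C → CN(II) = 91
Adjust CN=91 to AMC III: 23·91/(10 + 0.13·91) → 2093 ÷ (2183/100) = 209300/2183 ≈ 95.877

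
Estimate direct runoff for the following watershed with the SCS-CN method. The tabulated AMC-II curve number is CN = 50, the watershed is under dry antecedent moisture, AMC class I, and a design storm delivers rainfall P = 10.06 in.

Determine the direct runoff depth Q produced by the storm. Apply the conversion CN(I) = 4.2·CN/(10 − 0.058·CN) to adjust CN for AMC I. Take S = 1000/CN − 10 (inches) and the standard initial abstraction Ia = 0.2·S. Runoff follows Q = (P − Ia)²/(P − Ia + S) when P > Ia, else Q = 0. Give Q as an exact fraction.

Q = 30946969/32091150 in ≈ 0.964 in

CN(I) from CN(II)=50: (4.2·50)/(10 − 0.058·50) = 2100/71 ≈ 29.577
Retention S: 1000/CN − 10 with CN=29.577 → S = 500/21 ≈ 23.810 in
Initial abstraction Ia = S/5 = (500/21)/5 = 100/21 ≈ 4.762 in
Excess rainfall: 10.060 − 4.762 = 5.298 in; P > Ia so Q > 0
Q = (5563/1050)²/((5563/1050) + 500/21) = (30946969/1102500)/(30563/1050) = 30946969/32091150 in ≈ 0.964 in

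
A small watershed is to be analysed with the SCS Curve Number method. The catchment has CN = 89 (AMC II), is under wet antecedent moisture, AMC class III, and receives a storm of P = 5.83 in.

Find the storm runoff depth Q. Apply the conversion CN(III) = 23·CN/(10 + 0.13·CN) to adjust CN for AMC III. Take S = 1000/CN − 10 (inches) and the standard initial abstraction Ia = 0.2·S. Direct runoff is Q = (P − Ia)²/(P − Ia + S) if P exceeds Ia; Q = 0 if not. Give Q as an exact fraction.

Adjust CN=89 to AMC III: 23·89/(10 + 0.13·89) → 2047 ÷ (2157/100) = 204700/2157 ≈ 94.900
Retention S: 1000/CN − 10 with CN=94.900 → S = 1100/2047 ≈ 0.537 in
Initial abstraction Ia = S/5 = (1100/2047)/5 = 220/2047 ≈ 0.107 in
Excess rainfall: 5.830 − 0.107 = 5.723 in; P > Ia so Q > 0
Q = (1171401/204700)²/((1171401/204700) + 1100/2047) = (1372180302801/41902090000)/(1281401/204700) = 124743663891/23845707700 in ≈ 5.231 in

Q = 124743663891/23845707700 in ≈ 5.231 in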